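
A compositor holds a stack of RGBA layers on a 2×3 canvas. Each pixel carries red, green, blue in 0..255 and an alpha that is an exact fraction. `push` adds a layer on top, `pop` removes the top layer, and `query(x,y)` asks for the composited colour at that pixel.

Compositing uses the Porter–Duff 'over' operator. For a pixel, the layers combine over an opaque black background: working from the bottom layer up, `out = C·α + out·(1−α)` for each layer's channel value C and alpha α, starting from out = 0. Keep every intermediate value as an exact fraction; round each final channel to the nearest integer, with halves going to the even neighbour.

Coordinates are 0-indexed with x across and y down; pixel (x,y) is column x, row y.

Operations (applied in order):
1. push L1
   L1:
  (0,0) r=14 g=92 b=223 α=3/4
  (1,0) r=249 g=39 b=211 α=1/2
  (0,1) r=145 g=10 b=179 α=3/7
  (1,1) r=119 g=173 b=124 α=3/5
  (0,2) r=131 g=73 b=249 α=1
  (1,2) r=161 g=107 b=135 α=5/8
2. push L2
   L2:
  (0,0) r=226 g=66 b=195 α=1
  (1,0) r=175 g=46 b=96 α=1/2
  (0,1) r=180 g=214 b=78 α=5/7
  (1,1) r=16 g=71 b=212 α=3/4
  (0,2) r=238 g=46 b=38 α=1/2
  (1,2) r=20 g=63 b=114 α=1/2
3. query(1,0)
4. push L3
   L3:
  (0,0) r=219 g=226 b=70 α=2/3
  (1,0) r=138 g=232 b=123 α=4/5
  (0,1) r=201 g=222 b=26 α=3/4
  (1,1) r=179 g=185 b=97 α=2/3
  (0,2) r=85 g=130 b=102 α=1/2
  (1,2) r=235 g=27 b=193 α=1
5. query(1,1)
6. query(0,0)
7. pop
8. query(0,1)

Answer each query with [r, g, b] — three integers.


(1,0) stack=L1,L2; from [0,0,0]:
after L1 α=1/2: [249/2, 39/2, 211/2]
after L2 α=1/2: [599/4, 131/4, 403/4]
= [150, 33, 101]

(1,1) stack=L1,L2,L3; from [0,0,0]:
L1 α=3/5: [357/5, 519/5, 372/5]
L2 α=3/4: [597/20, 396/5, 888/5]
L3 α=2/3: [7757/60, 2246/15, 1858/15]
rounded: [129, 150, 124]

(0,0) stack=L1,L2,L3; from [0,0,0]:
+L1 (α=3/4) → [21/2, 69, 669/4]
+L2 (α=1) → [226, 66, 195]
+L3 (α=2/3) → [664/3, 518/3, 335/3]
= [221, 173, 112]

(0,1) stack=L1,L2; from [0,0,0]:
L1 α=3/7: [435/7, 30/7, 537/7]
L2 α=5/7: [7170/49, 7550/49, 3804/49]
rounded: [146, 154, 78]


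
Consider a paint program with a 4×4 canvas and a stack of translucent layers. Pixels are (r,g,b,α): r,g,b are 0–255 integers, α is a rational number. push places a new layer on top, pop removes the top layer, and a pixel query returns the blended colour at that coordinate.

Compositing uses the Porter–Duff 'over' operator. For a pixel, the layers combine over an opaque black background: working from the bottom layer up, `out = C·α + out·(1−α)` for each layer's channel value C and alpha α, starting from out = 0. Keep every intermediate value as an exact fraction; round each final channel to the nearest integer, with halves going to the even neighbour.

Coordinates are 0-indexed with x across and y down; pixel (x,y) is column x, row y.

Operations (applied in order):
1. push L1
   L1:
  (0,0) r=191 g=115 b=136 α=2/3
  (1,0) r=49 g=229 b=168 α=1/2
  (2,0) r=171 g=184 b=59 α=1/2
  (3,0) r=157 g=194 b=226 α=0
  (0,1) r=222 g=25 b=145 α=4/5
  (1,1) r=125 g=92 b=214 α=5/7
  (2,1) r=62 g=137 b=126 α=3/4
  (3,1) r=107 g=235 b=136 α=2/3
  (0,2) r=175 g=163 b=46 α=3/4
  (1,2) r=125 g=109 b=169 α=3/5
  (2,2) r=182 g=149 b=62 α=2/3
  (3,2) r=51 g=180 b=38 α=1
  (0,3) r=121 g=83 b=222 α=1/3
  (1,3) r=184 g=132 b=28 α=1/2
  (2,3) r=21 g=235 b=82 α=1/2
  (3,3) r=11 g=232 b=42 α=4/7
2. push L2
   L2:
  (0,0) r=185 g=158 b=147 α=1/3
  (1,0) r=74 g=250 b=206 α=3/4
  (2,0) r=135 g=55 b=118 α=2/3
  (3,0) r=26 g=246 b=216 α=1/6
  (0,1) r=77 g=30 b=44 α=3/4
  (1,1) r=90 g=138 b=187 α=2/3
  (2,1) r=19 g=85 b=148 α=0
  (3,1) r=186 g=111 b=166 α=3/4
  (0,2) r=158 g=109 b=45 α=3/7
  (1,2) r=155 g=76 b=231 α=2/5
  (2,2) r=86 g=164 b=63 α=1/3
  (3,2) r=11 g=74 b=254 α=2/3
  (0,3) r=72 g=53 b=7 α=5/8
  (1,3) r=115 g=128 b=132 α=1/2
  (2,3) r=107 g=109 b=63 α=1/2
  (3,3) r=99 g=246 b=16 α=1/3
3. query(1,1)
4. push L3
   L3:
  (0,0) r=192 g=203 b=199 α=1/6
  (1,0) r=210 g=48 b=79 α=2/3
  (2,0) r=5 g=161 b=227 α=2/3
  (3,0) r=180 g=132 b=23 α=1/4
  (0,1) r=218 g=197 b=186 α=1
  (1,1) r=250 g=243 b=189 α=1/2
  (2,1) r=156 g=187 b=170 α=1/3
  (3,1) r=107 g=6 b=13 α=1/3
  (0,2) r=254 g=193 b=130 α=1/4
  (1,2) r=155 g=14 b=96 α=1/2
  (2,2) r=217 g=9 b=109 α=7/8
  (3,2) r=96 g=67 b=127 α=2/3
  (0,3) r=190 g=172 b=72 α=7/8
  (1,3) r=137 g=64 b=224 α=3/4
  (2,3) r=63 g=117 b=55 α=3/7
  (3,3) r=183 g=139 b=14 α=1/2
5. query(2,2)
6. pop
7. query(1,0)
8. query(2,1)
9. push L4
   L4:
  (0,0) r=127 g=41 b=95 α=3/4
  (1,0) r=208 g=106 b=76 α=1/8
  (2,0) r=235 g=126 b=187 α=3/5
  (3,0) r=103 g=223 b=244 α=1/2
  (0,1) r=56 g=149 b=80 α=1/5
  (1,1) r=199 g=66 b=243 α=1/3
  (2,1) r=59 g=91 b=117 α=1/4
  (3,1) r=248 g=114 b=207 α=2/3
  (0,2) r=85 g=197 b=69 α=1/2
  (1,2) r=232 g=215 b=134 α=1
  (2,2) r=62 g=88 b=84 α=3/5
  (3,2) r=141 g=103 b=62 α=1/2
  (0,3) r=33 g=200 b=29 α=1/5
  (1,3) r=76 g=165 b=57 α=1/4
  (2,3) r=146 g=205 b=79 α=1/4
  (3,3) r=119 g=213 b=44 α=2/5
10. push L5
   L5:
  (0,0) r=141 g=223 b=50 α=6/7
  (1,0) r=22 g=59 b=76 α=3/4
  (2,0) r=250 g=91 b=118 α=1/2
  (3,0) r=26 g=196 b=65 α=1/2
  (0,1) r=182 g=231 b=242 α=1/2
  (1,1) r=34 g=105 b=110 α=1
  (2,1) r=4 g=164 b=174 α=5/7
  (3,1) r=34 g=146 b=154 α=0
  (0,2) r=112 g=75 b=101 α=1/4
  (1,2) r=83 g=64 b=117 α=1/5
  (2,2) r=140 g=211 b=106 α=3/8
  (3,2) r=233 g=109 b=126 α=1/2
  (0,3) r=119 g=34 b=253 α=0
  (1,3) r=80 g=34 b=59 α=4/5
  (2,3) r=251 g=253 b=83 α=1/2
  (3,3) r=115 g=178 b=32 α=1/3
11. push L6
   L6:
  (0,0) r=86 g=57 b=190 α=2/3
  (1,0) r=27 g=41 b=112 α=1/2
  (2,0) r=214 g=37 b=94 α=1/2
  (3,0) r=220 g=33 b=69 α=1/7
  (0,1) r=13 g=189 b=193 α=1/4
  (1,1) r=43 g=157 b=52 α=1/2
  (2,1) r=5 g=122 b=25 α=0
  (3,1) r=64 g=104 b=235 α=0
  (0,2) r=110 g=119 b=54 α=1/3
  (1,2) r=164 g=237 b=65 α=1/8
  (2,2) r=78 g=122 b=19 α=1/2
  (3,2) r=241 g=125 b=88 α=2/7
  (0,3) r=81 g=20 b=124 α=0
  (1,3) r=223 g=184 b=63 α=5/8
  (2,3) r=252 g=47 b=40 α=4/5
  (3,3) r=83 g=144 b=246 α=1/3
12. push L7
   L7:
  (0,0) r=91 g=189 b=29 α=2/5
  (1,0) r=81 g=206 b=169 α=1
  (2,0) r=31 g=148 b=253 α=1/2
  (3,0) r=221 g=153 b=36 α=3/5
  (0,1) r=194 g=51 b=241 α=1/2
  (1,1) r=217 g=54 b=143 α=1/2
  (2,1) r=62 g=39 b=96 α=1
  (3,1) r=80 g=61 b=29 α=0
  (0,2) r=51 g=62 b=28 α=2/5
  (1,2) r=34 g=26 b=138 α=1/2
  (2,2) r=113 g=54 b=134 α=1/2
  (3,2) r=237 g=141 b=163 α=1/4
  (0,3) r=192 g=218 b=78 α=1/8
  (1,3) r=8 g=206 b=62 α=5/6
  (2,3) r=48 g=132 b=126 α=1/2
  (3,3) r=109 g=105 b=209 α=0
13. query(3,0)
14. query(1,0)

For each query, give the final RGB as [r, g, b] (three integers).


at x=1,y=1 over L1,L2:
after L1 α=5/7: [625/7, 460/7, 1070/7]
after L2 α=2/3: [1885/21, 2392/21, 3688/21]
= [90, 114, 176]

at x=2,y=2 over L1,L2,L3:
after L1 α=2/3: [364/3, 298/3, 124/3]
after L2 α=1/3: [986/9, 1088/9, 437/9]
after L3 α=7/8: [14657/72, 1655/72, 913/9]
rounded: [204, 23, 101]

(1,0) stack=L1,L2; from [0,0,0]:
after L1 α=1/2: [49/2, 229/2, 84]
after L2 α=3/4: [493/8, 1729/8, 351/2]
rounded: [62, 216, 176]

at x=2,y=1 over L1,L2:
after L1 α=3/4: [93/2, 411/4, 189/2]
after L2 α=0: [93/2, 411/4, 189/2]
rounded: [46, 103, 94]

at x=3,y=0 over L1,L2,L4,L5,L6,L7:
L1 α=0: [0, 0, 0]
L2 α=1/6: [13/3, 41, 36]
L4 α=1/2: [161/3, 132, 140]
L5 α=1/2: [239/6, 164, 205/2]
L6 α=1/7: [459/7, 1017/7, 684/7]
L7 α=3/5: [5559/35, 5247/35, 2124/35]
rounded: [159, 150, 61]

at x=1,y=0 over L1,L2,L4,L5,L6,L7:
L1 α=1/2: [49/2, 229/2, 84]
L2 α=3/4: [493/8, 1729/8, 351/2]
L4 α=1/8: [5115/64, 12951/64, 2609/16]
L5 α=3/4: [9339/256, 24279/256, 6257/64]
L6 α=1/2: [16251/512, 34775/512, 13425/128]
L7 α=1: [81, 206, 169]
rounded: [81, 206, 169]


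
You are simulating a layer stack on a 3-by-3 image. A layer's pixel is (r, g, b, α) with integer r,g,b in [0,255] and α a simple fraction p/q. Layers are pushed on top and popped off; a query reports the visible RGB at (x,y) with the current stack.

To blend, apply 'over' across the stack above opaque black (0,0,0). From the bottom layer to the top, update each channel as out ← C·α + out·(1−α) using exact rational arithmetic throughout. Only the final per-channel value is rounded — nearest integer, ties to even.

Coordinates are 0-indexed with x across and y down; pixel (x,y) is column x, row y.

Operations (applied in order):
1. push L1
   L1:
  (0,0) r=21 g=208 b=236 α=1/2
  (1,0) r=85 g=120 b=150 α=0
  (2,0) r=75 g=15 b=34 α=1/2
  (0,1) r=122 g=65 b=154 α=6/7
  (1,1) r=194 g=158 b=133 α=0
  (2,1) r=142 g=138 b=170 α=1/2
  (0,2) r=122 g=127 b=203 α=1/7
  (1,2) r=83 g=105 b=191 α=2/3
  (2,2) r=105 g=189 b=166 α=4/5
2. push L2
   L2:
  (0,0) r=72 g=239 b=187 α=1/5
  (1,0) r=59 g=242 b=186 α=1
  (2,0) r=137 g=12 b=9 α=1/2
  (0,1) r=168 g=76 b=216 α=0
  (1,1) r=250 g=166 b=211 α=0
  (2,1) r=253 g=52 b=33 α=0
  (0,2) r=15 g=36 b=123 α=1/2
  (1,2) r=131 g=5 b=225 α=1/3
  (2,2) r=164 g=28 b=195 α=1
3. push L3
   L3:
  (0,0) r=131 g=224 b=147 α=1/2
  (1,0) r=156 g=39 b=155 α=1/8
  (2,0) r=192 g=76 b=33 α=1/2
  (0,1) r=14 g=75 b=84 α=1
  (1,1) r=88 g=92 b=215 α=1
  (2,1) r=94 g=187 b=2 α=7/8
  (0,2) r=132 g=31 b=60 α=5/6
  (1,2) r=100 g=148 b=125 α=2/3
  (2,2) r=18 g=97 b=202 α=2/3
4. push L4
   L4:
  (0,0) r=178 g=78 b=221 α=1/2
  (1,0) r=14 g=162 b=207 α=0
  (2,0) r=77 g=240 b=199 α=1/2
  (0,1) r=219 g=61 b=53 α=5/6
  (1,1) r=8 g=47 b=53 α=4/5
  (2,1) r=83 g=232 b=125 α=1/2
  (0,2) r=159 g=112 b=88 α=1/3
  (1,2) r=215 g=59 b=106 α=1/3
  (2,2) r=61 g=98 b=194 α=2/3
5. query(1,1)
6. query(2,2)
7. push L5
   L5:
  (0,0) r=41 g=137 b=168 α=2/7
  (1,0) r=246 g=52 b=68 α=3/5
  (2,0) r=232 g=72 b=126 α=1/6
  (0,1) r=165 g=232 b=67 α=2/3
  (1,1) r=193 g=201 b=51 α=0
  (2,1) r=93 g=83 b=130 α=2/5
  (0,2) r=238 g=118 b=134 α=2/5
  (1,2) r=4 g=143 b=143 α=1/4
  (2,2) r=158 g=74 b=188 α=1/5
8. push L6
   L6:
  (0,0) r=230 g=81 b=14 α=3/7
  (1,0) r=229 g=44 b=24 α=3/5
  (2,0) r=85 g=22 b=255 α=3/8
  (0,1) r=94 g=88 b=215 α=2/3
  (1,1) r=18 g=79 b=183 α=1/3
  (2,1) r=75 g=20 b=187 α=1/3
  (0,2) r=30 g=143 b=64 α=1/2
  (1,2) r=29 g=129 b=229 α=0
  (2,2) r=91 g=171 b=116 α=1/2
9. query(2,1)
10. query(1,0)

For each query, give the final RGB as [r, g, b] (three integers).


at x=1,y=1 over L1,L2,L3,L4:
L1 α=0: [0, 0, 0]
L2 α=0: [0, 0, 0]
L3 α=1: [88, 92, 215]
L4 α=4/5: [24, 56, 427/5]
= [24, 56, 85]

at x=2,y=2 over L1,L2,L3,L4:
L1 α=4/5: [84, 756/5, 664/5]
L2 α=1: [164, 28, 195]
L3 α=2/3: [200/3, 74, 599/3]
L4 α=2/3: [566/9, 90, 1763/9]
→ [63, 90, 196]

query (2,1) [L1,L2,L3,L4,L5,L6] — begin 0,0,0
L1 α=1/2: [71, 69, 85]
L2 α=0: [71, 69, 85]
L3 α=7/8: [729/8, 689/4, 99/8]
L4 α=1/2: [1393/16, 1617/8, 1099/16]
L5 α=2/5: [1431/16, 6179/40, 7457/80]
L6 α=1/3: [677/8, 2193/20, 4979/40]
rounded: [85, 110, 124]

query (1,0) [L1,L2,L3,L4,L5,L6] — begin 0,0,0
+L1 (α=0) → [0, 0, 0]
+L2 (α=1) → [59, 242, 186]
+L3 (α=1/8) → [569/8, 1733/8, 1457/8]
+L4 (α=0) → [569/8, 1733/8, 1457/8]
+L5 (α=3/5) → [3521/20, 2357/20, 2273/20]
+L6 (α=3/5) → [10391/50, 3677/50, 2993/50]
= [208, 74, 60]


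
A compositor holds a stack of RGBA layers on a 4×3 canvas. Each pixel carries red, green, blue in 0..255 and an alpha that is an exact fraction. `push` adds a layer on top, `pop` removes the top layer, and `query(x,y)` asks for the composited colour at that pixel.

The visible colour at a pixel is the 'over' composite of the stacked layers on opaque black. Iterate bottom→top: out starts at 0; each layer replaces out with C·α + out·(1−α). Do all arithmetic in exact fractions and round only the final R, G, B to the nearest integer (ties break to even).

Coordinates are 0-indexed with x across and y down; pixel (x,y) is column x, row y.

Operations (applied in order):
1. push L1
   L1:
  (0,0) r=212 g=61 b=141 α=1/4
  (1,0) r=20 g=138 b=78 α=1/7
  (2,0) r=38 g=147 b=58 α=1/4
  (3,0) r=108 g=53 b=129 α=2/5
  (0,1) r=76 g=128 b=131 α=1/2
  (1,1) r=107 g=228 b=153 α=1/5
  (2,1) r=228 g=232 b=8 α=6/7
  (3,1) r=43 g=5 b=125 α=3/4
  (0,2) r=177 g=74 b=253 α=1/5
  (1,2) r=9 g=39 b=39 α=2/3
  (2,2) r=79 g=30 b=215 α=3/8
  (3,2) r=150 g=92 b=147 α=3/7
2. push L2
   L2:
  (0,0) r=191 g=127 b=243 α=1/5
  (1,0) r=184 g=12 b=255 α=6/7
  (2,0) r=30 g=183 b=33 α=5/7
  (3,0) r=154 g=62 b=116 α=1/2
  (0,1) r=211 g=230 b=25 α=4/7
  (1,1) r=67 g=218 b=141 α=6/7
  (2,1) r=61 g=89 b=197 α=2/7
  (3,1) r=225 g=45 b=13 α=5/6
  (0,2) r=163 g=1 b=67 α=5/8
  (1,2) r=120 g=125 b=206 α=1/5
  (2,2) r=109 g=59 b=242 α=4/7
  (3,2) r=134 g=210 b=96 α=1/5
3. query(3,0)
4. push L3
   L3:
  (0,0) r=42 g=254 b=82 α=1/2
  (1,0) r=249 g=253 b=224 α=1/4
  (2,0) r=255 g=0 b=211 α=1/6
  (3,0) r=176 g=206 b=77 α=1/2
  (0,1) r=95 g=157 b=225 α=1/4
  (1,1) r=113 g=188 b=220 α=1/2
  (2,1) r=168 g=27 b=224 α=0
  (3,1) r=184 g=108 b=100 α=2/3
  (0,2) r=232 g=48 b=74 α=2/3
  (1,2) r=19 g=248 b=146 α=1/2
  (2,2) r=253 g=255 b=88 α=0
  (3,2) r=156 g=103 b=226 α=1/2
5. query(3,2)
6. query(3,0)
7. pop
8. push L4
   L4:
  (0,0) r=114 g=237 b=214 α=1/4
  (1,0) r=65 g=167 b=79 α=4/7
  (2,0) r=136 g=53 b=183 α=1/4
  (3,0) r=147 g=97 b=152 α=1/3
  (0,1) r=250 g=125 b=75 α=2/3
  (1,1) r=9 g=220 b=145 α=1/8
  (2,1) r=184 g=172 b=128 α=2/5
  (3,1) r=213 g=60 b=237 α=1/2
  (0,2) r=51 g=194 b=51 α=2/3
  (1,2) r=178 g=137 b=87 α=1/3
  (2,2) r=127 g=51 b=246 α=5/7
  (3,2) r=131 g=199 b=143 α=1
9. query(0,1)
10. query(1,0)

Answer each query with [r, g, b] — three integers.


query (3,0) [L1,L2] — begin 0,0,0
L1 α=2/5: [216/5, 106/5, 258/5]
L2 α=1/2: [493/5, 208/5, 419/5]
rounded: [99, 42, 84]

(3,2) stack=L1,L2,L3; from [0,0,0]:
after L1 α=3/7: [450/7, 276/7, 63]
after L2 α=1/5: [2738/35, 2574/35, 348/5]
after L3 α=1/2: [4099/35, 6179/70, 739/5]
→ [117, 88, 148]

query (3,0) [L1,L2,L3] — begin 0,0,0
+L1 (α=2/5) → [216/5, 106/5, 258/5]
+L2 (α=1/2) → [493/5, 208/5, 419/5]
+L3 (α=1/2) → [1373/10, 619/5, 402/5]
= [137, 124, 80]

query (0,1) [L1,L2,L4] — begin 0,0,0
+L1 (α=1/2) → [38, 64, 131/2]
+L2 (α=4/7) → [958/7, 1112/7, 593/14]
+L4 (α=2/3) → [1486/7, 954/7, 2693/42]
→ [212, 136, 64]

query (1,0) [L1,L2,L4] — begin 0,0,0
L1 α=1/7: [20/7, 138/7, 78/7]
L2 α=6/7: [7748/49, 642/49, 10788/49]
L4 α=4/7: [35984/343, 34658/343, 47848/343]
→ [105, 101, 139]


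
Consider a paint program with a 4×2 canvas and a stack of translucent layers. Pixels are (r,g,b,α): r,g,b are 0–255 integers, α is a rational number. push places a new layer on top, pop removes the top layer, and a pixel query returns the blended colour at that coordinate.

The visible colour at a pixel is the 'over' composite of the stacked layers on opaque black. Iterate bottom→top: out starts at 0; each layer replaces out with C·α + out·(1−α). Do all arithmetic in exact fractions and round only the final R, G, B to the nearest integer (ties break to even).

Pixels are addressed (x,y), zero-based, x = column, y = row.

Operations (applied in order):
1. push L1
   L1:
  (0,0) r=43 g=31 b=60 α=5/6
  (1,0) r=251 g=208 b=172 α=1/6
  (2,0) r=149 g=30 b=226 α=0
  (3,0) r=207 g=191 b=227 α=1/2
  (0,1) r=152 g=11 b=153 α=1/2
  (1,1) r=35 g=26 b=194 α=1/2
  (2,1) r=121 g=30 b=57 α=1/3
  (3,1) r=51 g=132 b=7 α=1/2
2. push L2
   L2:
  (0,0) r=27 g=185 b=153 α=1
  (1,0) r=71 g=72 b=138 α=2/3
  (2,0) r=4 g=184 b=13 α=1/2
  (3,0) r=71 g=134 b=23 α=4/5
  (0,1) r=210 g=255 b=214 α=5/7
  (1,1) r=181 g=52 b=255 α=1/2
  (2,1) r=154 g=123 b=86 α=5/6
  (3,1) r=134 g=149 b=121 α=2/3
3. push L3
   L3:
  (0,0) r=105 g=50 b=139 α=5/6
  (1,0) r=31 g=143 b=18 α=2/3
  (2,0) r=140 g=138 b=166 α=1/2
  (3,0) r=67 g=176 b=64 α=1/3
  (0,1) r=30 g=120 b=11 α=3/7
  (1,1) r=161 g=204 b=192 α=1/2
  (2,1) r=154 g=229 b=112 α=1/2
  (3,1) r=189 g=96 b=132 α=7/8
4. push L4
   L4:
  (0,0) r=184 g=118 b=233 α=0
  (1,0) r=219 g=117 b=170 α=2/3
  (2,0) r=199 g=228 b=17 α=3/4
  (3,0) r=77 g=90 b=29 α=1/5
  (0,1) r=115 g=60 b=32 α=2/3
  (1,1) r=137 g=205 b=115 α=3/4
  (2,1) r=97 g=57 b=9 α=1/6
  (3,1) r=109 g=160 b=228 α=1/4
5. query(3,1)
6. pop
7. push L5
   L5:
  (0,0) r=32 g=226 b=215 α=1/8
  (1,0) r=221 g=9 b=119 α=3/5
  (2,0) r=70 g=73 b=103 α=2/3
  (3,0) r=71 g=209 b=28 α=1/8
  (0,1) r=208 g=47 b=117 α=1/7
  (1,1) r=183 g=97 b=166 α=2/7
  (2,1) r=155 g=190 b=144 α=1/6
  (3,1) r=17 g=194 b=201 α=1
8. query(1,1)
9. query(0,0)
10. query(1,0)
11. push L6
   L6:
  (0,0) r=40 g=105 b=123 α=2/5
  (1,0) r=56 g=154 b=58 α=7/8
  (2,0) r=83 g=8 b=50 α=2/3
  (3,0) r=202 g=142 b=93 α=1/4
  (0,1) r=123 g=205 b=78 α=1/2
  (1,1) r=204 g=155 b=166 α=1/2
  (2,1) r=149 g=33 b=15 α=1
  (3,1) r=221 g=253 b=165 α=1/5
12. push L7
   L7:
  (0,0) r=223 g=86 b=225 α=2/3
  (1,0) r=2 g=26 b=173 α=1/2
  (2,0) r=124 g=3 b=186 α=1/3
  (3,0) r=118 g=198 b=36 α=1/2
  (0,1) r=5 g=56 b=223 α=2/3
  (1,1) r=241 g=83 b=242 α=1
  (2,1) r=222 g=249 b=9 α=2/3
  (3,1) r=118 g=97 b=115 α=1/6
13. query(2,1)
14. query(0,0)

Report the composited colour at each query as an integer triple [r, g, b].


query (3,1) [L1,L2,L3,L4] — begin 0,0,0
L1 α=1/2: [51/2, 66, 7/2]
L2 α=2/3: [587/6, 364/3, 491/6]
L3 α=7/8: [8525/48, 595/6, 6035/48]
L4 α=1/4: [10269/64, 915/8, 9683/64]
→ [160, 114, 151]

at x=1,y=1 over L1,L2,L3,L5:
+L1 (α=1/2) → [35/2, 13, 97]
+L2 (α=1/2) → [397/4, 65/2, 176]
+L3 (α=1/2) → [1041/8, 473/4, 184]
+L5 (α=2/7) → [8133/56, 3141/28, 1252/7]
= [145, 112, 179]

(0,0) stack=L1,L2,L3,L5; from [0,0,0]:
after L1 α=5/6: [215/6, 155/6, 50]
after L2 α=1: [27, 185, 153]
after L3 α=5/6: [92, 145/2, 424/3]
after L5 α=1/8: [169/2, 1467/16, 3613/24]
→ [84, 92, 151]

at x=1,y=0 over L1,L2,L3,L5:
after L1 α=1/6: [251/6, 104/3, 86/3]
after L2 α=2/3: [1103/18, 536/9, 914/9]
after L3 α=2/3: [2219/54, 3110/27, 1238/27]
after L5 α=3/5: [4024/27, 6949/135, 2423/27]
→ [149, 51, 90]

at x=2,y=1 over L1,L2,L3,L5,L6,L7:
+L1 (α=1/3) → [121/3, 10, 19]
+L2 (α=5/6) → [2431/18, 625/6, 449/6]
+L3 (α=1/2) → [5203/36, 1999/12, 1121/12]
+L5 (α=1/6) → [31595/216, 12275/72, 7333/72]
+L6 (α=1) → [149, 33, 15]
+L7 (α=2/3) → [593/3, 177, 11]
→ [198, 177, 11]

at x=0,y=0 over L1,L2,L3,L5,L6,L7:
+L1 (α=5/6) → [215/6, 155/6, 50]
+L2 (α=1) → [27, 185, 153]
+L3 (α=5/6) → [92, 145/2, 424/3]
+L5 (α=1/8) → [169/2, 1467/16, 3613/24]
+L6 (α=2/5) → [667/10, 7761/80, 5581/40]
+L7 (α=2/3) → [1709/10, 21521/240, 23581/120]
= [171, 90, 197]


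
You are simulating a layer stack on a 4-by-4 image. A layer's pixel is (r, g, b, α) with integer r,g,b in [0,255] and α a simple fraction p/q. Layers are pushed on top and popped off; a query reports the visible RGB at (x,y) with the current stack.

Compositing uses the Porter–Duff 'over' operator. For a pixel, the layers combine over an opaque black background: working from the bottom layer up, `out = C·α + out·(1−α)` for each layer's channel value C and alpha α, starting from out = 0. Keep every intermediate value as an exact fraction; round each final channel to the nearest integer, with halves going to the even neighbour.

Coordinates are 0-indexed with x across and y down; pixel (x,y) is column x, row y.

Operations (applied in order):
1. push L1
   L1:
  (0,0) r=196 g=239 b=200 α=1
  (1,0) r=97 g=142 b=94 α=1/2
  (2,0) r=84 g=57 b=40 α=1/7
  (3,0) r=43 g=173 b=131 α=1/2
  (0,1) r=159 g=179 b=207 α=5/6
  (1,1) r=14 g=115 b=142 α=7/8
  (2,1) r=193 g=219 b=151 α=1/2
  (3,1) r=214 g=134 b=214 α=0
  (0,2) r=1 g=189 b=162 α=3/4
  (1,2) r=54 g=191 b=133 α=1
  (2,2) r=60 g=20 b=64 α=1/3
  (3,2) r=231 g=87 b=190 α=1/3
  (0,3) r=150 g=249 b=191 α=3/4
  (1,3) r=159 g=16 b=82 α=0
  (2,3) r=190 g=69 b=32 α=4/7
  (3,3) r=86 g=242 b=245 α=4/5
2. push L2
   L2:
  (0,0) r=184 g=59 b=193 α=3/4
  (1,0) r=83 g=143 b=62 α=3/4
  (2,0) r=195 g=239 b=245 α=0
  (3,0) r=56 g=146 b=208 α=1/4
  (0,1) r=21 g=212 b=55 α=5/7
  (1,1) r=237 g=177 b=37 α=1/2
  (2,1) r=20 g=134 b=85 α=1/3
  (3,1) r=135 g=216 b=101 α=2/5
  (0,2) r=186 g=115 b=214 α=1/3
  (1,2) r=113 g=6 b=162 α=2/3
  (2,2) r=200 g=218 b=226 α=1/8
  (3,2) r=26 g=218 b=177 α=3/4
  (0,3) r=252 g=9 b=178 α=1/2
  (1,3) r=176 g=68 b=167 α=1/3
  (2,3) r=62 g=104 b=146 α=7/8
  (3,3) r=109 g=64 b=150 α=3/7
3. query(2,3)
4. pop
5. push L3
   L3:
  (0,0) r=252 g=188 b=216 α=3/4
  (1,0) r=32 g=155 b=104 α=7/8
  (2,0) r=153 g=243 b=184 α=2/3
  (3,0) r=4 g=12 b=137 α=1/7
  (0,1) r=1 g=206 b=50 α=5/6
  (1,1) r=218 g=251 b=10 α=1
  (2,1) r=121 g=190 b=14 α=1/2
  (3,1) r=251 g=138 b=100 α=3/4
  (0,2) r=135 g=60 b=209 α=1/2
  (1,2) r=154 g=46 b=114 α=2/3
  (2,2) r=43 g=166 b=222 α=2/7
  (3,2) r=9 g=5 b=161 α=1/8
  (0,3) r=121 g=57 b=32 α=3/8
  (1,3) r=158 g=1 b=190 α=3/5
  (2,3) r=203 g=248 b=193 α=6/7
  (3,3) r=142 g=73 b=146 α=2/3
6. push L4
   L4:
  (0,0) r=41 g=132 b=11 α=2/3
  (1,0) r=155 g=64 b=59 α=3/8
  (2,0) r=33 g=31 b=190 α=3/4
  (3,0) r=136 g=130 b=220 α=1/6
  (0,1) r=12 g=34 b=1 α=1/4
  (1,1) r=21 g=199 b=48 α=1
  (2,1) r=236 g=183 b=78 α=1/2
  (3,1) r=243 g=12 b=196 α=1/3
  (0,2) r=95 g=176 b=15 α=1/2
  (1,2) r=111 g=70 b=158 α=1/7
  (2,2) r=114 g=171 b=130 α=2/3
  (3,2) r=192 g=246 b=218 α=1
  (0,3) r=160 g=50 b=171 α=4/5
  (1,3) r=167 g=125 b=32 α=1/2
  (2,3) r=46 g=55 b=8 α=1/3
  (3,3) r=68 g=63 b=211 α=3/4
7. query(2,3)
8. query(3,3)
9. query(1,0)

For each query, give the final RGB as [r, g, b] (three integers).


(2,3) stack=L1,L2; from [0,0,0]:
L1 α=4/7: [760/7, 276/7, 128/7]
L2 α=7/8: [1899/28, 1343/14, 3641/28]
→ [68, 96, 130]

query (2,3) [L1,L3,L4] — begin 0,0,0
after L1 α=4/7: [760/7, 276/7, 128/7]
after L3 α=6/7: [9286/49, 10692/49, 8234/49]
after L4 α=1/3: [6942/49, 24079/147, 5620/49]
= [142, 164, 115]

at x=3,y=3 over L1,L3,L4:
after L1 α=4/5: [344/5, 968/5, 196]
after L3 α=2/3: [588/5, 566/5, 488/3]
after L4 α=3/4: [402/5, 1511/20, 2387/12]
→ [80, 76, 199]

query (1,0) [L1,L3,L4] — begin 0,0,0
after L1 α=1/2: [97/2, 71, 47]
after L3 α=7/8: [545/16, 289/2, 775/8]
after L4 α=3/8: [10165/128, 1829/16, 5291/64]
rounded: [79, 114, 83]


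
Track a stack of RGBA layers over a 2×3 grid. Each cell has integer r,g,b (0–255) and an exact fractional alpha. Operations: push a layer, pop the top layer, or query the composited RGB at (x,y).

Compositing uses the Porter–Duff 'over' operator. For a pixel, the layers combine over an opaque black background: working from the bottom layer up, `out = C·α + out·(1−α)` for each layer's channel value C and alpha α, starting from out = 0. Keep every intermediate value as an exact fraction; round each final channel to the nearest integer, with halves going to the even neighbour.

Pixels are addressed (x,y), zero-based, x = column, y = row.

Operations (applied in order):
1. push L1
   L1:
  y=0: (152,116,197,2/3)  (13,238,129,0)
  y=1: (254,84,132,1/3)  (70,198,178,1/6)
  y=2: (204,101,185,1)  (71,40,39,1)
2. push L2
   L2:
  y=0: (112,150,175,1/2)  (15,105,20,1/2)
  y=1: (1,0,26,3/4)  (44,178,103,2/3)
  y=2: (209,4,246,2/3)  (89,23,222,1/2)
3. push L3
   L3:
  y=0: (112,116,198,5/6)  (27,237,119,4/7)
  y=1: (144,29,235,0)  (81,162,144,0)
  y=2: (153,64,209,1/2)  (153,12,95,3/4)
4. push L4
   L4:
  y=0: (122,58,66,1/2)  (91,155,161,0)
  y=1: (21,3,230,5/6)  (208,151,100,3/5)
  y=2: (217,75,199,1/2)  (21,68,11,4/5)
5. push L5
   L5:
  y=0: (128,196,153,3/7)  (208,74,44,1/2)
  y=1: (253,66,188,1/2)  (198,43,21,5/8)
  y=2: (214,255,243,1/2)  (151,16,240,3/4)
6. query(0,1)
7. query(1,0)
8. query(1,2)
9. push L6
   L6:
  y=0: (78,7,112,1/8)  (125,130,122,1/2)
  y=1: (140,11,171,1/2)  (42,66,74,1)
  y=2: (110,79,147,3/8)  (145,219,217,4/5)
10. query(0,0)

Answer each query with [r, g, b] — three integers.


(0,1) stack=L1,L2,L3,L4,L5; from [0,0,0]:
L1 α=1/3: [254/3, 28, 44]
L2 α=3/4: [263/12, 7, 61/2]
L3 α=0: [263/12, 7, 61/2]
L4 α=5/6: [1523/72, 11/3, 787/4]
L5 α=1/2: [19739/144, 209/6, 1539/8]
→ [137, 35, 192]

query (1,0) [L1,L2,L3,L4,L5] — begin 0,0,0
L1 α=0: [0, 0, 0]
L2 α=1/2: [15/2, 105/2, 10]
L3 α=4/7: [261/14, 2211/14, 506/7]
L4 α=0: [261/14, 2211/14, 506/7]
L5 α=1/2: [3173/28, 3247/28, 407/7]
→ [113, 116, 58]

query (1,2) [L1,L2,L3,L4,L5] — begin 0,0,0
after L1 α=1: [71, 40, 39]
after L2 α=1/2: [80, 63/2, 261/2]
after L3 α=3/4: [539/4, 135/8, 831/8]
after L4 α=4/5: [175/4, 2311/40, 1183/40]
after L5 α=3/4: [1987/16, 4231/160, 29983/160]
→ [124, 26, 187]

at x=0,y=0 over L1,L2,L3,L4,L5,L6:
after L1 α=2/3: [304/3, 232/3, 394/3]
after L2 α=1/2: [320/3, 341/3, 919/6]
after L3 α=5/6: [1000/9, 2081/18, 6859/36]
after L4 α=1/2: [1049/9, 3125/36, 9235/72]
after L5 α=3/7: [7652/63, 8417/63, 17497/126]
after L6 α=1/8: [4177/36, 1060/9, 19513/144]
rounded: [116, 118, 136]


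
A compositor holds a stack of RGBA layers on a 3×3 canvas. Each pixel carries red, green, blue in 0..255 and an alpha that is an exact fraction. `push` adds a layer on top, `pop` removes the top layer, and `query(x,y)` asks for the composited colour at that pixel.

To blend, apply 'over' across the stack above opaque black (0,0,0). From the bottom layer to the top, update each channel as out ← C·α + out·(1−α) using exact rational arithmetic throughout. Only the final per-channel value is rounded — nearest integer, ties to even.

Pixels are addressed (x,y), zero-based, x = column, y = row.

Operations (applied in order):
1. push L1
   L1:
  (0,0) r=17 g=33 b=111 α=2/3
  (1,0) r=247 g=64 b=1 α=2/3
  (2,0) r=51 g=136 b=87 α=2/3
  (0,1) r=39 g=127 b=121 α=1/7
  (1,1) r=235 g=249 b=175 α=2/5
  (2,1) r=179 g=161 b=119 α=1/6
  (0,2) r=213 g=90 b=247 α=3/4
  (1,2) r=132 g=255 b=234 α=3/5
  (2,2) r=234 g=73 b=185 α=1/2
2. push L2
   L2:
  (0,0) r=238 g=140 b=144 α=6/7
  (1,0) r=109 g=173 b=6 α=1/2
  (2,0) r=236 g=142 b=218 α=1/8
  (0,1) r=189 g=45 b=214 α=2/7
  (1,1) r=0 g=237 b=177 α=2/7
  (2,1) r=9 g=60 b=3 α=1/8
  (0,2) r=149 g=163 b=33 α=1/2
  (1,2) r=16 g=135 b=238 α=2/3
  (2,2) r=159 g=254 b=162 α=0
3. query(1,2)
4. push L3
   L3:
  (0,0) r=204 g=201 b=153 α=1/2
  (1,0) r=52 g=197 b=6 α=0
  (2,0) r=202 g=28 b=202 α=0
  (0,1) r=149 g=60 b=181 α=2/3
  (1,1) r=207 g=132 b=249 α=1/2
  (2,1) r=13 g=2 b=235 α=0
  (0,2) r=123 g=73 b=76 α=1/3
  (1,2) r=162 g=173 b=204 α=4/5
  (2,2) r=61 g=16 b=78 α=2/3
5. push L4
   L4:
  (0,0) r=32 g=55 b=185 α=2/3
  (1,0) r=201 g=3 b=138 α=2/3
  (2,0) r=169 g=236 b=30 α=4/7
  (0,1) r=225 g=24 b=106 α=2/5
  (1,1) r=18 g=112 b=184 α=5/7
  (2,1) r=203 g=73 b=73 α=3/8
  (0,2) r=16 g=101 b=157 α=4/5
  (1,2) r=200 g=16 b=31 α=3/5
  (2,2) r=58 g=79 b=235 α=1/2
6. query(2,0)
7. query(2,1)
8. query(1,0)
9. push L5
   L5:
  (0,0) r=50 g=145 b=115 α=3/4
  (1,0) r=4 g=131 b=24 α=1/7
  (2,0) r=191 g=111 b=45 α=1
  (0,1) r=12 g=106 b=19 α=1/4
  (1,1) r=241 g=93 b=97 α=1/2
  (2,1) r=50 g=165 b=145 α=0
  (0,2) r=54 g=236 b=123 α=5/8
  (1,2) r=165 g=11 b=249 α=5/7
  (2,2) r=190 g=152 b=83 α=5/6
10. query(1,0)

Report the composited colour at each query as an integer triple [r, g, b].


at x=1,y=2 over L1,L2:
after L1 α=3/5: [396/5, 153, 702/5]
after L2 α=2/3: [556/15, 141, 3082/15]
→ [37, 141, 205]

at x=2,y=0 over L1,L2,L3,L4:
L1 α=2/3: [34, 272/3, 58]
L2 α=1/8: [237/4, 1165/12, 78]
L3 α=0: [237/4, 1165/12, 78]
L4 α=4/7: [3415/28, 4941/28, 354/7]
→ [122, 176, 51]

query (2,1) [L1,L2,L3,L4] — begin 0,0,0
+L1 (α=1/6) → [179/6, 161/6, 119/6]
+L2 (α=1/8) → [1307/48, 1487/48, 851/48]
+L3 (α=0) → [1307/48, 1487/48, 851/48]
+L4 (α=3/8) → [35767/384, 17947/384, 14767/384]
= [93, 47, 38]

at x=1,y=0 over L1,L2,L3,L4:
after L1 α=2/3: [494/3, 128/3, 2/3]
after L2 α=1/2: [821/6, 647/6, 10/3]
after L3 α=0: [821/6, 647/6, 10/3]
after L4 α=2/3: [3233/18, 683/18, 838/9]
= [180, 38, 93]

(1,0) stack=L1,L2,L3,L4,L5; from [0,0,0]:
+L1 (α=2/3) → [494/3, 128/3, 2/3]
+L2 (α=1/2) → [821/6, 647/6, 10/3]
+L3 (α=0) → [821/6, 647/6, 10/3]
+L4 (α=2/3) → [3233/18, 683/18, 838/9]
+L5 (α=1/7) → [3245/21, 1076/21, 1748/21]
rounded: [155, 51, 83]


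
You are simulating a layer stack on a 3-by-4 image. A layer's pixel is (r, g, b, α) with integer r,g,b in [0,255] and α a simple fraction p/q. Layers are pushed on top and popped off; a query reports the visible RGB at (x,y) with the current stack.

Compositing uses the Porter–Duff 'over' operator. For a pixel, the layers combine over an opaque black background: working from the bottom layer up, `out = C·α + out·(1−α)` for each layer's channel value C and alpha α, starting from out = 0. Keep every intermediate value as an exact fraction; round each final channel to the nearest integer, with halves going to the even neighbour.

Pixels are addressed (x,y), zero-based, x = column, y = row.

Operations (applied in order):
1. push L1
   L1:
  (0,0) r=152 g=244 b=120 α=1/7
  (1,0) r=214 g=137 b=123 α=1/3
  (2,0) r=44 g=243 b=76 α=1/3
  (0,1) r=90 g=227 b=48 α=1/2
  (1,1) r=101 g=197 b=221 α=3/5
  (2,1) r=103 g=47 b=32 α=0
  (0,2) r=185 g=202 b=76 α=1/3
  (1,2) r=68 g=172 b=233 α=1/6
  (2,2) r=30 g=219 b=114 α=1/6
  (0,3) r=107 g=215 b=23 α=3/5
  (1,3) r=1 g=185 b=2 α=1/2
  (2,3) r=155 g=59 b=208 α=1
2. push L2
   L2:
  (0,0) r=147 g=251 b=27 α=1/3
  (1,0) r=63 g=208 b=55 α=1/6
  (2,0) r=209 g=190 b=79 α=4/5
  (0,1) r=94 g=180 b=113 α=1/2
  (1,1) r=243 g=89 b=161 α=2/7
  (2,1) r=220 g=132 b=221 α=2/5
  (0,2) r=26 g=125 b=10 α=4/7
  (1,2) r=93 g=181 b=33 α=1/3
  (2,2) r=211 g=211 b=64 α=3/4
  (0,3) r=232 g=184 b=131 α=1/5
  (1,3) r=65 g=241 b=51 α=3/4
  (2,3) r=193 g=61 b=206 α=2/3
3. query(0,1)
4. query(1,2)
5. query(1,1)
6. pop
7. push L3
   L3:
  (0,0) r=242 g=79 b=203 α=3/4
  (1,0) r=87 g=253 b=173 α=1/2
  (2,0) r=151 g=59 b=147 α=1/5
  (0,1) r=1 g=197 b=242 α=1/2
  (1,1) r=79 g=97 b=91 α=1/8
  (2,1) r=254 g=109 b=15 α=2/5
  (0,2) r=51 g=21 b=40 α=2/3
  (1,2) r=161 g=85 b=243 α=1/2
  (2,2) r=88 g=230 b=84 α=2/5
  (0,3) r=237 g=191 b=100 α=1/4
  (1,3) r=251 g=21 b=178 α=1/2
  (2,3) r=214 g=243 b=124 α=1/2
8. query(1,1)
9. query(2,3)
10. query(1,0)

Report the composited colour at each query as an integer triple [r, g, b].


at x=0,y=1 over L1,L2:
after L1 α=1/2: [45, 227/2, 24]
after L2 α=1/2: [139/2, 587/4, 137/2]
rounded: [70, 147, 68]

at x=1,y=2 over L1,L2:
+L1 (α=1/6) → [34/3, 86/3, 233/6]
+L2 (α=1/3) → [347/9, 715/9, 332/9]
rounded: [39, 79, 37]

at x=1,y=1 over L1,L2:
+L1 (α=3/5) → [303/5, 591/5, 663/5]
+L2 (α=2/7) → [789/7, 769/7, 985/7]
→ [113, 110, 141]

at x=1,y=1 over L1,L3:
+L1 (α=3/5) → [303/5, 591/5, 663/5]
+L3 (α=1/8) → [629/10, 2311/20, 637/5]
rounded: [63, 116, 127]

query (2,3) [L1,L3] — begin 0,0,0
L1 α=1: [155, 59, 208]
L3 α=1/2: [369/2, 151, 166]
= [184, 151, 166]

query (1,0) [L1,L3] — begin 0,0,0
L1 α=1/3: [214/3, 137/3, 41]
L3 α=1/2: [475/6, 448/3, 107]
= [79, 149, 107]


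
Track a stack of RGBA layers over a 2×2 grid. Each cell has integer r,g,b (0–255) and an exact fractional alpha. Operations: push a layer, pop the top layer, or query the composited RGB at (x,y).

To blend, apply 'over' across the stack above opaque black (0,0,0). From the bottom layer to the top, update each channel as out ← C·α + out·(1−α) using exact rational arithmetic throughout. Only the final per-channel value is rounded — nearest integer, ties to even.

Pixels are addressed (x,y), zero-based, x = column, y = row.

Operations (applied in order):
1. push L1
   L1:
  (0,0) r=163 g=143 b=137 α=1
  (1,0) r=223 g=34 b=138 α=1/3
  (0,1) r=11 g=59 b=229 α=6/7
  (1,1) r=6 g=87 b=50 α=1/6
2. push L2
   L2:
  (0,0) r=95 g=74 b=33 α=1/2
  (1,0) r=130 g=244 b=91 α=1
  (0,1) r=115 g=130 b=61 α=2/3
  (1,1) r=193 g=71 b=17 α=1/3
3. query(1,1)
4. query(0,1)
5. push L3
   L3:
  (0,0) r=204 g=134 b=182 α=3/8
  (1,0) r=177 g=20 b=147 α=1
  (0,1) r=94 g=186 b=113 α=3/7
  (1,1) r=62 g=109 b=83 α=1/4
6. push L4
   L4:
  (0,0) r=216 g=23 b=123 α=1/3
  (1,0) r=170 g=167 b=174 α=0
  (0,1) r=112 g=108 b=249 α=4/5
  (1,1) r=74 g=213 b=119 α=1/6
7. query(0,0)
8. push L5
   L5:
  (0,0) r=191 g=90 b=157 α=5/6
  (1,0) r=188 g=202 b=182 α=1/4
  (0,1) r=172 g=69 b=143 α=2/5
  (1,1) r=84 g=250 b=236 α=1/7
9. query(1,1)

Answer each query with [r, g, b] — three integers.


query (1,1) [L1,L2] — begin 0,0,0
+L1 (α=1/6) → [1, 29/2, 25/3]
+L2 (α=1/3) → [65, 100/3, 101/9]
rounded: [65, 33, 11]

at x=0,y=1 over L1,L2:
L1 α=6/7: [66/7, 354/7, 1374/7]
L2 α=2/3: [1676/21, 2174/21, 2228/21]
rounded: [80, 104, 106]

query (0,0) [L1,L2,L3,L4] — begin 0,0,0
after L1 α=1: [163, 143, 137]
after L2 α=1/2: [129, 217/2, 85]
after L3 α=3/8: [1257/8, 1889/16, 971/8]
after L4 α=1/3: [707/4, 691/8, 1463/12]
= [177, 86, 122]

(1,1) stack=L1,L2,L3,L4,L5; from [0,0,0]:
after L1 α=1/6: [1, 29/2, 25/3]
after L2 α=1/3: [65, 100/3, 101/9]
after L3 α=1/4: [257/4, 209/4, 175/6]
after L4 α=1/6: [527/8, 1897/24, 1589/36]
after L5 α=1/7: [1917/28, 2897/28, 3005/42]
→ [68, 103, 72]


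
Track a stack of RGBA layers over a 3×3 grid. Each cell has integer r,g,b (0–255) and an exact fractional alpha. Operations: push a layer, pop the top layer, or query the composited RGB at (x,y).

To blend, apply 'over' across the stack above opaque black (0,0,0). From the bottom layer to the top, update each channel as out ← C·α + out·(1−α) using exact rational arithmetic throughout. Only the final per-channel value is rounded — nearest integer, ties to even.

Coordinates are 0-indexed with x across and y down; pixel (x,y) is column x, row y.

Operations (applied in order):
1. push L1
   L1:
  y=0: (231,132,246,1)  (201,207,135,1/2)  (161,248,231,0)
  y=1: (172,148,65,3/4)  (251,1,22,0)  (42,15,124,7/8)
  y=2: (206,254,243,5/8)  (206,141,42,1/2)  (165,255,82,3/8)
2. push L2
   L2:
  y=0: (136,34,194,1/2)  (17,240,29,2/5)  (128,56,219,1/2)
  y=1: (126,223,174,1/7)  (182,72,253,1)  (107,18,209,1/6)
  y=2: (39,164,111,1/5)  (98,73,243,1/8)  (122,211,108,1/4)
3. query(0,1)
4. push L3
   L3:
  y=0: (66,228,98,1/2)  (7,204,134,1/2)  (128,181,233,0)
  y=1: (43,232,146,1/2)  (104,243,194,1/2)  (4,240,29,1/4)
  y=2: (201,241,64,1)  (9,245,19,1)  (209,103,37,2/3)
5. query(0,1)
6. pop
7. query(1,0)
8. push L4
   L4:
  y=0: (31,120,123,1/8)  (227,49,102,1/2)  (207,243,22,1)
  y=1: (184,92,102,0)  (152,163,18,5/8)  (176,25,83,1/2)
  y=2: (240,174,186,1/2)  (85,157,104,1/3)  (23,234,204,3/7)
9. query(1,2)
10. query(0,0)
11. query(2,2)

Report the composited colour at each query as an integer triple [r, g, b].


(0,1) stack=L1,L2; from [0,0,0]:
L1 α=3/4: [129, 111, 195/4]
L2 α=1/7: [900/7, 127, 933/14]
→ [129, 127, 67]

(0,1) stack=L1,L2,L3; from [0,0,0]:
L1 α=3/4: [129, 111, 195/4]
L2 α=1/7: [900/7, 127, 933/14]
L3 α=1/2: [1201/14, 359/2, 2977/28]
→ [86, 180, 106]

query (1,0) [L1,L2] — begin 0,0,0
after L1 α=1/2: [201/2, 207/2, 135/2]
after L2 α=2/5: [671/10, 1581/10, 521/10]
→ [67, 158, 52]

at x=1,y=2 over L1,L2,L4:
+L1 (α=1/2) → [103, 141/2, 21]
+L2 (α=1/8) → [819/8, 1133/16, 195/4]
+L4 (α=1/3) → [1159/12, 2389/24, 403/6]
rounded: [97, 100, 67]

at x=0,y=0 over L1,L2,L4:
+L1 (α=1) → [231, 132, 246]
+L2 (α=1/2) → [367/2, 83, 220]
+L4 (α=1/8) → [2631/16, 701/8, 1663/8]
rounded: [164, 88, 208]

query (2,2) [L1,L2,L4] — begin 0,0,0
after L1 α=3/8: [495/8, 765/8, 123/4]
after L2 α=1/4: [2461/32, 3983/32, 801/16]
after L4 α=3/7: [3013/56, 9599/56, 3249/28]
= [54, 171, 116]


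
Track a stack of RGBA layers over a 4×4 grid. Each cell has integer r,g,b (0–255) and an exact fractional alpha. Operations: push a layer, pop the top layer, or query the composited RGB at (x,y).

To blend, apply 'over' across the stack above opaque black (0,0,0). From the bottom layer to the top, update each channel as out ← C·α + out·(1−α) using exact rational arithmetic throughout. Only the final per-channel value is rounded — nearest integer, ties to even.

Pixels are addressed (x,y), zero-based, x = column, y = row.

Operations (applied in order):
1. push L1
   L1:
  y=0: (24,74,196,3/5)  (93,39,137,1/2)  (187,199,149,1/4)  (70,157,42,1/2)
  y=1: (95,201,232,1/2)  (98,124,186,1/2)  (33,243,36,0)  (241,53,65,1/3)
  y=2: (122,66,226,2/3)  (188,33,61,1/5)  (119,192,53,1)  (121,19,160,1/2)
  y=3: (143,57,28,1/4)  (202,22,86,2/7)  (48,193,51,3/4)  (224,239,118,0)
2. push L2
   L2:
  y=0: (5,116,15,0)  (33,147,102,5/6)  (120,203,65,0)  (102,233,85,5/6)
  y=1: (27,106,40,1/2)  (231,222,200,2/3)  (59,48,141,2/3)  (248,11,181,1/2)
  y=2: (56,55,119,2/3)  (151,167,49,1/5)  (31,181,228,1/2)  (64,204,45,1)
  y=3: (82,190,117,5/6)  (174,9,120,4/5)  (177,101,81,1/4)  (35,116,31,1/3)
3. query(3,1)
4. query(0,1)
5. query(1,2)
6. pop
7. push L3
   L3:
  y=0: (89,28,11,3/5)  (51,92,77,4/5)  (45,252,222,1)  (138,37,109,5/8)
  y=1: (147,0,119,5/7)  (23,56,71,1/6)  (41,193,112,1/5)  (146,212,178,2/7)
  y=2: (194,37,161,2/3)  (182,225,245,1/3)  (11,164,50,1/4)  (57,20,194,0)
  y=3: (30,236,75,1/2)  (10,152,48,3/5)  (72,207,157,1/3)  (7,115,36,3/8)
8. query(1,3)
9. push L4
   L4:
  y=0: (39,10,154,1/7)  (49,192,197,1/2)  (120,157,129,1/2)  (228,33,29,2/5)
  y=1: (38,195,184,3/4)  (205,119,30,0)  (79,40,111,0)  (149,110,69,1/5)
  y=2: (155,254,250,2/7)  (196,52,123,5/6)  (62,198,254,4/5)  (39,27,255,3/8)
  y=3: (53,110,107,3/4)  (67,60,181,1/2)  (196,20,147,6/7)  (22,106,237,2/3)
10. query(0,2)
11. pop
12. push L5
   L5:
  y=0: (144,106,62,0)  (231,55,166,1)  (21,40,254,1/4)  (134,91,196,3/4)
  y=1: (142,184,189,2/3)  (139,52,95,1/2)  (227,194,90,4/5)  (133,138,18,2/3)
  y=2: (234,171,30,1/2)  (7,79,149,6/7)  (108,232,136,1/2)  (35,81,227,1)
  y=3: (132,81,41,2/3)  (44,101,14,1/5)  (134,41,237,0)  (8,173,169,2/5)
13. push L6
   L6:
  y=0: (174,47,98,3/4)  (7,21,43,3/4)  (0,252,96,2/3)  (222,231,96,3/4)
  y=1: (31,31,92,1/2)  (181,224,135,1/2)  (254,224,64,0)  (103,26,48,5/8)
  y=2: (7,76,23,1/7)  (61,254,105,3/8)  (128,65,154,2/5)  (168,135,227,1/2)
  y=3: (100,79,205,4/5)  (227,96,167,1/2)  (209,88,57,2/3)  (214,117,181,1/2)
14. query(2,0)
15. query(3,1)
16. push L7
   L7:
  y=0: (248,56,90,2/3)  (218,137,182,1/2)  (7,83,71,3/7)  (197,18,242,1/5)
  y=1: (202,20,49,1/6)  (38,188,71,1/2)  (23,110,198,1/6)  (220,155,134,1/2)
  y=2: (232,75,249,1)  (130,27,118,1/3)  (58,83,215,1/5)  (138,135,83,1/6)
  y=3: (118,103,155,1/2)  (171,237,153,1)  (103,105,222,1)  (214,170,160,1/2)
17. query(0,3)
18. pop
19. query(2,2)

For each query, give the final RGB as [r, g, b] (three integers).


query (3,1) [L1,L2] — begin 0,0,0
+L1 (α=1/3) → [241/3, 53/3, 65/3]
+L2 (α=1/2) → [985/6, 43/3, 304/3]
= [164, 14, 101]

at x=0,y=1 over L1,L2:
L1 α=1/2: [95/2, 201/2, 116]
L2 α=1/2: [149/4, 413/4, 78]
→ [37, 103, 78]

(1,2) stack=L1,L2; from [0,0,0]:
+L1 (α=1/5) → [188/5, 33/5, 61/5]
+L2 (α=1/5) → [1507/25, 967/25, 489/25]
rounded: [60, 39, 20]

at x=1,y=3 over L1,L3:
after L1 α=2/7: [404/7, 44/7, 172/7]
after L3 α=3/5: [1018/35, 656/7, 1352/35]
→ [29, 94, 39]

(0,2) stack=L1,L3,L4; from [0,0,0]:
L1 α=2/3: [244/3, 44, 452/3]
L3 α=2/3: [1408/9, 118/3, 1418/9]
L4 α=2/7: [9830/63, 302/3, 11590/63]
rounded: [156, 101, 184]

(2,0) stack=L1,L3,L5,L6; from [0,0,0]:
+L1 (α=1/4) → [187/4, 199/4, 149/4]
+L3 (α=1) → [45, 252, 222]
+L5 (α=1/4) → [39, 199, 230]
+L6 (α=2/3) → [13, 703/3, 422/3]
rounded: [13, 234, 141]

query (3,1) [L1,L3,L5,L6] — begin 0,0,0
+L1 (α=1/3) → [241/3, 53/3, 65/3]
+L3 (α=2/7) → [2081/21, 1537/21, 199/3]
+L5 (α=2/3) → [7667/63, 7333/63, 307/9]
+L6 (α=5/8) → [9241/84, 10063/168, 1027/24]
→ [110, 60, 43]

(0,3) stack=L1,L3,L5,L6,L7; from [0,0,0]:
after L1 α=1/4: [143/4, 57/4, 7]
after L3 α=1/2: [263/8, 1001/8, 41]
after L5 α=2/3: [2375/24, 2297/24, 41]
after L6 α=4/5: [2395/24, 9881/120, 861/5]
after L7 α=1/2: [5227/48, 22241/240, 818/5]
= [109, 93, 164]

at x=2,y=2 over L1,L3,L5,L6:
+L1 (α=1) → [119, 192, 53]
+L3 (α=1/4) → [92, 185, 209/4]
+L5 (α=1/2) → [100, 417/2, 753/8]
+L6 (α=2/5) → [556/5, 1511/10, 4723/40]
rounded: [111, 151, 118]


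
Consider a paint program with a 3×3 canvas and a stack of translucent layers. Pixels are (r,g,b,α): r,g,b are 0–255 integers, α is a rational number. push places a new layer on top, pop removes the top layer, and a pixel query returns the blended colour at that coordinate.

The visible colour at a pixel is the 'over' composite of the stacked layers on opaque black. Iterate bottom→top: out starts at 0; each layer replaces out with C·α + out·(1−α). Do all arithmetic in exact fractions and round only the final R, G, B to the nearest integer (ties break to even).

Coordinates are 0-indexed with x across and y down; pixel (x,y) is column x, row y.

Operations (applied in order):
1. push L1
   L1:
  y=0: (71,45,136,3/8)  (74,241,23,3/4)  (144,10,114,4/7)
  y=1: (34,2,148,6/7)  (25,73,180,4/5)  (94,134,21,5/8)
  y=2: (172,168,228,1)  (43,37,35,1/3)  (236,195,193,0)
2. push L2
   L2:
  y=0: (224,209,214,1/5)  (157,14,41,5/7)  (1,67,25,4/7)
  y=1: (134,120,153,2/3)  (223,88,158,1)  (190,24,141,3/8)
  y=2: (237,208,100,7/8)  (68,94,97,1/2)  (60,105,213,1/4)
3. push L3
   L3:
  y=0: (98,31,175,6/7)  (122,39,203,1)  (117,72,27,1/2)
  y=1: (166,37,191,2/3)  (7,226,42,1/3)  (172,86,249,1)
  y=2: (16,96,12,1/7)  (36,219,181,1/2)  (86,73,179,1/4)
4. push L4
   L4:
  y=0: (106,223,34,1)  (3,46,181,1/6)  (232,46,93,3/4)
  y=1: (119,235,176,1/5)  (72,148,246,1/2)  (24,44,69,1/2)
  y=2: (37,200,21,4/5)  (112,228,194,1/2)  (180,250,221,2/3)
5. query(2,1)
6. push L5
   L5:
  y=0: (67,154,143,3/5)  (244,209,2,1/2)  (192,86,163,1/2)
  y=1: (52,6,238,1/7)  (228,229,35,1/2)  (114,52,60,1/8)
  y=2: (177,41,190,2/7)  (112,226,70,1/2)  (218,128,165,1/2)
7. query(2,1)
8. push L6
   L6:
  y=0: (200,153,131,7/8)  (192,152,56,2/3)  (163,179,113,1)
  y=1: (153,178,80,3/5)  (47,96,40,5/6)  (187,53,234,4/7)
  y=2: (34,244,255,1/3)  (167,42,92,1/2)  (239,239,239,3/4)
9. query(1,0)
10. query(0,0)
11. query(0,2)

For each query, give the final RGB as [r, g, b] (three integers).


(2,1) stack=L1,L2,L3,L4; from [0,0,0]:
after L1 α=5/8: [235/4, 335/4, 105/8]
after L2 α=3/8: [3455/32, 1963/32, 3909/64]
after L3 α=1: [172, 86, 249]
after L4 α=1/2: [98, 65, 159]
rounded: [98, 65, 159]

query (2,1) [L1,L2,L3,L4,L5] — begin 0,0,0
+L1 (α=5/8) → [235/4, 335/4, 105/8]
+L2 (α=3/8) → [3455/32, 1963/32, 3909/64]
+L3 (α=1) → [172, 86, 249]
+L4 (α=1/2) → [98, 65, 159]
+L5 (α=1/8) → [100, 507/8, 1173/8]
= [100, 63, 147]

at x=1,y=0 over L1,L2,L3,L4,L5,L6:
L1 α=3/4: [111/2, 723/4, 69/4]
L2 α=5/7: [128, 863/14, 479/14]
L3 α=1: [122, 39, 203]
L4 α=1/6: [613/6, 241/6, 598/3]
L5 α=1/2: [2077/12, 1495/12, 302/3]
L6 α=2/3: [6685/36, 5143/36, 638/9]
= [186, 143, 71]

(0,0) stack=L1,L2,L3,L4,L5,L6; from [0,0,0]:
L1 α=3/8: [213/8, 135/8, 51]
L2 α=1/5: [661/10, 553/10, 418/5]
L3 α=6/7: [6541/70, 2413/70, 5668/35]
L4 α=1: [106, 223, 34]
L5 α=3/5: [413/5, 908/5, 497/5]
L6 α=7/8: [7413/40, 6263/40, 2541/20]
rounded: [185, 157, 127]

query (0,2) [L1,L2,L3,L4,L5,L6] — begin 0,0,0
+L1 (α=1) → [172, 168, 228]
+L2 (α=7/8) → [1831/8, 203, 116]
+L3 (α=1/7) → [5557/28, 1314/7, 708/7]
+L4 (α=4/5) → [9701/140, 6914/35, 1296/35]
+L5 (α=2/7) → [19613/196, 7488/49, 3956/49]
+L6 (α=1/3) → [22945/294, 26932/147, 20407/147]
→ [78, 183, 139]
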